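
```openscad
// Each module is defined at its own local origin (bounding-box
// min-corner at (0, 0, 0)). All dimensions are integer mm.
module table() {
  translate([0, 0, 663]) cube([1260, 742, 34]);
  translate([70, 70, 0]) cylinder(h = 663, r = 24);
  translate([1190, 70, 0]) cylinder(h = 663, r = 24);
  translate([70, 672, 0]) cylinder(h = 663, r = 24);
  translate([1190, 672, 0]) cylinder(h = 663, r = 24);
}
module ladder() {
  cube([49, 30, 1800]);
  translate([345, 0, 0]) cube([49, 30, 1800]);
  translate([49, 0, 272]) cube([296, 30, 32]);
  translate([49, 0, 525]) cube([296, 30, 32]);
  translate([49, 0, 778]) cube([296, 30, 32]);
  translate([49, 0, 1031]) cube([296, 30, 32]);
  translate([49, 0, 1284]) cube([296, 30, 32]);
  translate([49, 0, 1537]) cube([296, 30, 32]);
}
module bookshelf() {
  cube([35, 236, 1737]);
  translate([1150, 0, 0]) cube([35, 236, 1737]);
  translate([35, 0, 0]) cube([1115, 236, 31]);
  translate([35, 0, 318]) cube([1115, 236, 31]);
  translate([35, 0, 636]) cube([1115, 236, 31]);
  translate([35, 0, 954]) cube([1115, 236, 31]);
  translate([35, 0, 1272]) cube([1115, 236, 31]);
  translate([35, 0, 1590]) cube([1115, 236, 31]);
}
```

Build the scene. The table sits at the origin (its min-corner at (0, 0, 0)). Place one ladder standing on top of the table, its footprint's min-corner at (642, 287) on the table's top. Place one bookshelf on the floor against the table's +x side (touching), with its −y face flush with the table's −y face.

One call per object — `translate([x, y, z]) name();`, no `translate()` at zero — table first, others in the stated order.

table();
translate([642, 287, 697]) ladder();
translate([1260, 0, 0]) bookshelf();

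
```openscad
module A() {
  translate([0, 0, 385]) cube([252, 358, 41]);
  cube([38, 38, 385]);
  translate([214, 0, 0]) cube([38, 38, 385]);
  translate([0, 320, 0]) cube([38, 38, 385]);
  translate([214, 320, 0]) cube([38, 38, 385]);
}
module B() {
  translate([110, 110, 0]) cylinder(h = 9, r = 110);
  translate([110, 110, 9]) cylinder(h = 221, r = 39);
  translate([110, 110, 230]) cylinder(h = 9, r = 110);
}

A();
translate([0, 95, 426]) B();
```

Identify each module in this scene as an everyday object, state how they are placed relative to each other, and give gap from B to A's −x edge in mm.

A is a stool. B is a spool. The spool is on top of the stool. The gap from the spool to the stool's −x edge is 0 mm.

The spool's min-x is at 0; the stool's min-x is 0; gap = 0 mm.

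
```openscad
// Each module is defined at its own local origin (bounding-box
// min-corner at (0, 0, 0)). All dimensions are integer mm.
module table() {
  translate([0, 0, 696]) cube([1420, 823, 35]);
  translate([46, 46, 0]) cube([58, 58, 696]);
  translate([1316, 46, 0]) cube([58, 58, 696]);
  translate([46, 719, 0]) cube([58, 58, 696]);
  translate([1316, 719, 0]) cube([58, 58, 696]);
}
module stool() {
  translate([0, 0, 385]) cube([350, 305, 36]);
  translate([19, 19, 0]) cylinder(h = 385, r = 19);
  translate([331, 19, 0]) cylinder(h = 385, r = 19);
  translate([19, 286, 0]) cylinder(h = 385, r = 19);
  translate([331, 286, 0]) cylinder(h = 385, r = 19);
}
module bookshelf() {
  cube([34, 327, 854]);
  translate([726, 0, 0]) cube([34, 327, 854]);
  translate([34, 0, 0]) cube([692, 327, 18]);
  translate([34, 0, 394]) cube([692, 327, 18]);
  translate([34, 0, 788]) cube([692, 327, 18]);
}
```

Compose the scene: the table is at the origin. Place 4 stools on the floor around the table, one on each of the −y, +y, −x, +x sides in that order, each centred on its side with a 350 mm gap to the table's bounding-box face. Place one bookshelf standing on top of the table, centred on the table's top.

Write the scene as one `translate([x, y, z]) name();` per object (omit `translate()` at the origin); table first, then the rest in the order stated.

table();
translate([535, -655, 0]) stool();
translate([535, 1173, 0]) stool();
translate([-700, 259, 0]) stool();
translate([1770, 259, 0]) stool();
translate([330, 248, 731]) bookshelf();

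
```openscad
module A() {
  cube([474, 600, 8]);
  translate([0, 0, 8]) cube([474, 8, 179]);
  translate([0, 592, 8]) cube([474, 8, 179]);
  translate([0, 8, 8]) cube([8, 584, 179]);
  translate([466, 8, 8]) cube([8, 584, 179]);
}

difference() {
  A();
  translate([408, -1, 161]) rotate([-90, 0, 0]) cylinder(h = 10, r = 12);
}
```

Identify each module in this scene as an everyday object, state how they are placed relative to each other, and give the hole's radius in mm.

The subtracted cylinder has r = 12 mm.

A is an open box. The open box has a circular hole through its front wall. The hole's radius is 12 mm.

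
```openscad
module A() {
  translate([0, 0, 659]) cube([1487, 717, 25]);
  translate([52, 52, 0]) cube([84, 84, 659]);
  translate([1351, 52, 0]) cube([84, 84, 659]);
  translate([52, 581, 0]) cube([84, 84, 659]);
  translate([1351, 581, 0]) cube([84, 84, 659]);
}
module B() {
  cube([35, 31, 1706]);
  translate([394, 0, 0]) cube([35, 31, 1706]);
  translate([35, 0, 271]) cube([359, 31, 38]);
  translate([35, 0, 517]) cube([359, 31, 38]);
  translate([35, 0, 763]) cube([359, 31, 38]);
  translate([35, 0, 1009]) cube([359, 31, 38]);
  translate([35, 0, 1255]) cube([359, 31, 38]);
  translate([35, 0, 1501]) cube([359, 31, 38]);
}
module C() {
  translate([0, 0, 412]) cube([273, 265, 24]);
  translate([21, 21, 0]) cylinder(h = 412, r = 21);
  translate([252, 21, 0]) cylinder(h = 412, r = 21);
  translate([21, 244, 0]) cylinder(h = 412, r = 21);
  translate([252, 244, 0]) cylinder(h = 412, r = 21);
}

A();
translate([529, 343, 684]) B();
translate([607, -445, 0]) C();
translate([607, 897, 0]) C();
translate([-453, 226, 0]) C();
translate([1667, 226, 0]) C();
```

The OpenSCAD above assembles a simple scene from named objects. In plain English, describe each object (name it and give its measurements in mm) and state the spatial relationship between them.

A is a table with a 1487×717 mm rectangular top, 25 mm thick, top surface at z = 684 mm, supported by four 84×84 mm square legs, each inset 52 mm from the nearest pair of top edges, running from the floor.

B is a wooden ladder with two side rails of 35×31 mm section and 1706 mm height, set 429 mm apart overall. Between them run 6 rectangular rungs (31 mm deep, 38 mm thick), front faces flush with the rails' −y face. The bottom of the first rung is 271 mm above the floor and each subsequent rung is 246 mm higher than the one below.

C is a simple wooden stool: a rectangular seat 273 mm (x) by 265 mm (y), 24 mm thick, top face at z = 436 mm, on four round legs, each 42 mm in diameter. The legs rest on z = 0, each leg's axis is inset half a diameter from the nearest pair of seat edges (so the leg's bounding box is flush with the corner).

The ladder is on top of the table, centred. Four stools sit around the table at the −y, +y, −x, +x sides.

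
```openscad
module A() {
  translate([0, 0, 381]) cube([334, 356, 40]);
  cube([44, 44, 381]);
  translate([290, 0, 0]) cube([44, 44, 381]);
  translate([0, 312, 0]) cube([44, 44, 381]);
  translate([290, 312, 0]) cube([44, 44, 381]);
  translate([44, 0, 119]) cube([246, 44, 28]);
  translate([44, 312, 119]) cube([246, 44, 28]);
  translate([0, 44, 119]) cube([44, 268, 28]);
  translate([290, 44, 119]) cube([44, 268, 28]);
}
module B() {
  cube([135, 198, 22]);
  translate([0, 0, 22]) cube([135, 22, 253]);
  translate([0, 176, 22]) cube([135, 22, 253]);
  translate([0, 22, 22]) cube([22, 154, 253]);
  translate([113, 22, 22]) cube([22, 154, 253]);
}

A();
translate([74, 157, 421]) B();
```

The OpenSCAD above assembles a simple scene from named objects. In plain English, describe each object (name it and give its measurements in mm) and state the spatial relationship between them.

A is a four-legged stool. The seat is a 334×356×40 mm slab whose top surface is at z = 421 mm; four square legs, each 44×44 mm in cross-section, run from the floor (z = 0) to the underside of the seat, each flush with a corner of the seat. Four stretchers, 44 mm wide and 28 mm tall, connect adjacent legs with their undersides at z = 119 mm, each running between the inner faces of the legs it joins and aligned with the legs' outer faces on the other axis.

B is an open-topped rectangular box: outside dimensions 135×198×275 mm, with a uniform wall and base thickness of 22 mm. The base is a full 135×198 slab on the floor; four walls sit on top of the base. The front and back walls (the −y and +y sides) span the full width; the two side walls fit between them.

The open box is on top of the stool.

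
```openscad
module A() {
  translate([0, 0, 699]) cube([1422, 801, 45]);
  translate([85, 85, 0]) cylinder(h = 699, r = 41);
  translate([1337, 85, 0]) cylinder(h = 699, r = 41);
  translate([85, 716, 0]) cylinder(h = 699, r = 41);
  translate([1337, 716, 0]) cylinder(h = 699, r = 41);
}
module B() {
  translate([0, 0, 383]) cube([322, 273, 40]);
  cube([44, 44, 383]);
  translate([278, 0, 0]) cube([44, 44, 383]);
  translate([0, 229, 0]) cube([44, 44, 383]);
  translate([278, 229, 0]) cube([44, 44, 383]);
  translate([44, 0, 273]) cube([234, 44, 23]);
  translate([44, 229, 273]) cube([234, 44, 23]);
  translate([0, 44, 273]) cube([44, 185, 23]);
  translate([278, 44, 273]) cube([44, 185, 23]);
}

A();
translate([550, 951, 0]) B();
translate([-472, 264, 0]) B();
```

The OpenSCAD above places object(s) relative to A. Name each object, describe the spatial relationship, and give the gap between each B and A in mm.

Each stool's nearest face is 150 mm from the table's bounding box.

A is a table. B is a stool. Two stools sit around the table at the +y, −x sides. The gap between each stool and the table is 150 mm.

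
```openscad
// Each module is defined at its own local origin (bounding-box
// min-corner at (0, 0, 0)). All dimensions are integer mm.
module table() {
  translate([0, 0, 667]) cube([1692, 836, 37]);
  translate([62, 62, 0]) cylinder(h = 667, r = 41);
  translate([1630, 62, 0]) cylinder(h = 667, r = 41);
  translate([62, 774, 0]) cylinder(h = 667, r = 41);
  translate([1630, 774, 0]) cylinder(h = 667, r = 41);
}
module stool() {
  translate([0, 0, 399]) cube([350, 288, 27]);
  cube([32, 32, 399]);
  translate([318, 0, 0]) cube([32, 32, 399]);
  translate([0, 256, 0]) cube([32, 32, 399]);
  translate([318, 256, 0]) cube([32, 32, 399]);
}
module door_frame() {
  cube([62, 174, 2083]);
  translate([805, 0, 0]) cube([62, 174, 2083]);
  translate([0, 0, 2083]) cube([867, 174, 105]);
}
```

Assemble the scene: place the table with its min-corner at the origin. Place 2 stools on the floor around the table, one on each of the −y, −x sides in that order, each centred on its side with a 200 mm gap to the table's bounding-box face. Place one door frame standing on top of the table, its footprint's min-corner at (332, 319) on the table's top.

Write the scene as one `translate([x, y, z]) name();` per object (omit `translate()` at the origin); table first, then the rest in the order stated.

table();
translate([671, -488, 0]) stool();
translate([-550, 274, 0]) stool();
translate([332, 319, 704]) door_frame();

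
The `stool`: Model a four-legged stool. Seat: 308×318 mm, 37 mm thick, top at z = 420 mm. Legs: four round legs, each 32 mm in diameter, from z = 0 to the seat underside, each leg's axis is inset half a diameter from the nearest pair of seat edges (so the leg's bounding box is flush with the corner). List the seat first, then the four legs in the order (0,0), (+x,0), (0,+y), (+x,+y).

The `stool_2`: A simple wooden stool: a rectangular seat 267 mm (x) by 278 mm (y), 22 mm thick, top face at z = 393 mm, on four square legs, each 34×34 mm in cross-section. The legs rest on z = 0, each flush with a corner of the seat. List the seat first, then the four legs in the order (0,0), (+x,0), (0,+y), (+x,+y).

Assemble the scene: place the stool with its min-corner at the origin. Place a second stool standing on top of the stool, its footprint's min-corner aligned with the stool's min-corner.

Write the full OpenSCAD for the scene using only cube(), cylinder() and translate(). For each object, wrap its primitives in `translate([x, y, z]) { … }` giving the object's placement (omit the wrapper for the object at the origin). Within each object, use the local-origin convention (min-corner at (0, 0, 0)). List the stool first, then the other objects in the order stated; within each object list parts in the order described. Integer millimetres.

translate([0, 0, 383]) cube([308, 318, 37]);
translate([16, 16, 0]) cylinder(h = 383, r = 16);
translate([292, 16, 0]) cylinder(h = 383, r = 16);
translate([16, 302, 0]) cylinder(h = 383, r = 16);
translate([292, 302, 0]) cylinder(h = 383, r = 16);
translate([0, 0, 420]) {
  translate([0, 0, 371]) cube([267, 278, 22]);
  cube([34, 34, 371]);
  translate([233, 0, 0]) cube([34, 34, 371]);
  translate([0, 244, 0]) cube([34, 34, 371]);
  translate([233, 244, 0]) cube([34, 34, 371]);
}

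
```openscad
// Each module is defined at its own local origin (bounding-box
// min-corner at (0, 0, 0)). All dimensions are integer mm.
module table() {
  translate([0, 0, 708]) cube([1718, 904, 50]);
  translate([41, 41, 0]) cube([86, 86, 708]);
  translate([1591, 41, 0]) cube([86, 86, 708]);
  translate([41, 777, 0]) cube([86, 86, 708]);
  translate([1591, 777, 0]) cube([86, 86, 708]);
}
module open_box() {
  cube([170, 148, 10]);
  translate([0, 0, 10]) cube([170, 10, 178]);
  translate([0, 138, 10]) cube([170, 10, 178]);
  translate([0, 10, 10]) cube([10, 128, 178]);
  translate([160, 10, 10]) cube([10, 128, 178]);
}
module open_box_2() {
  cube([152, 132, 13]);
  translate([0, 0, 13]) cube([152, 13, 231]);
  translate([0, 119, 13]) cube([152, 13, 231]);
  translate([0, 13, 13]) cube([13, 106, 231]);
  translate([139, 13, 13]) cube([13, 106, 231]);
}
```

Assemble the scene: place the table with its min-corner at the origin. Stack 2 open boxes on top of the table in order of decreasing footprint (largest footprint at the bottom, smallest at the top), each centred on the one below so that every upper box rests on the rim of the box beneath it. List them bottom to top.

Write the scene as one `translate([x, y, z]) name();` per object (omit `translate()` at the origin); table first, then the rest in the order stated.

table();
translate([774, 378, 758]) open_box();
translate([783, 386, 946]) open_box_2();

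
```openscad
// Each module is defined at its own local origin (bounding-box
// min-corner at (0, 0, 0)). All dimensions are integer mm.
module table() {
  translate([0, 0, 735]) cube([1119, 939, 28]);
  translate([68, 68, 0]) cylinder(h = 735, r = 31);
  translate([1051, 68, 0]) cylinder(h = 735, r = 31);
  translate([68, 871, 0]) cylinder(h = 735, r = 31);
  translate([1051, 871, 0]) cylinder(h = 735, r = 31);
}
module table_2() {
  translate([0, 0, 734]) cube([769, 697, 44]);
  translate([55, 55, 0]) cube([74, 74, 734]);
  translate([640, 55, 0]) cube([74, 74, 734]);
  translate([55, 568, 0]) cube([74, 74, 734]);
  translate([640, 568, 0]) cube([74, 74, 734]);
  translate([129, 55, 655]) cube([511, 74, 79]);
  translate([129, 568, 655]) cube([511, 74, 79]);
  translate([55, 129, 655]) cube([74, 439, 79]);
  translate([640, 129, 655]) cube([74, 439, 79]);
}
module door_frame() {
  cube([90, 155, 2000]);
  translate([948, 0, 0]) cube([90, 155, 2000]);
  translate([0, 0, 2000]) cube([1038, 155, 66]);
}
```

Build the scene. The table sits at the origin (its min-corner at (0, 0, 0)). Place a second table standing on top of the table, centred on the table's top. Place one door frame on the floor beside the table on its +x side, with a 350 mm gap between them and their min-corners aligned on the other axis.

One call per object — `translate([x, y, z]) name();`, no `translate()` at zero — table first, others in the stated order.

table();
translate([175, 121, 763]) table_2();
translate([1469, 0, 0]) door_frame();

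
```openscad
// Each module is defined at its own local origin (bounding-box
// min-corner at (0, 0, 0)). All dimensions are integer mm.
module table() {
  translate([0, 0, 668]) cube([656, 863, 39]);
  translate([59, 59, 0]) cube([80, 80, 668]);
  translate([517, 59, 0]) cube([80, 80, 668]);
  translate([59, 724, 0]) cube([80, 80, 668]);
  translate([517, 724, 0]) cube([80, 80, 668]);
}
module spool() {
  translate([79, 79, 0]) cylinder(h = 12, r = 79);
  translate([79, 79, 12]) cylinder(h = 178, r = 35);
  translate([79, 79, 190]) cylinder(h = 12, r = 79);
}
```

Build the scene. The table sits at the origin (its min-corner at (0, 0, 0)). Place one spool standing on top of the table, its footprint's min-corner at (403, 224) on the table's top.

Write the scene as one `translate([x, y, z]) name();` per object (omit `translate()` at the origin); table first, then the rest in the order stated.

table();
translate([403, 224, 707]) spool();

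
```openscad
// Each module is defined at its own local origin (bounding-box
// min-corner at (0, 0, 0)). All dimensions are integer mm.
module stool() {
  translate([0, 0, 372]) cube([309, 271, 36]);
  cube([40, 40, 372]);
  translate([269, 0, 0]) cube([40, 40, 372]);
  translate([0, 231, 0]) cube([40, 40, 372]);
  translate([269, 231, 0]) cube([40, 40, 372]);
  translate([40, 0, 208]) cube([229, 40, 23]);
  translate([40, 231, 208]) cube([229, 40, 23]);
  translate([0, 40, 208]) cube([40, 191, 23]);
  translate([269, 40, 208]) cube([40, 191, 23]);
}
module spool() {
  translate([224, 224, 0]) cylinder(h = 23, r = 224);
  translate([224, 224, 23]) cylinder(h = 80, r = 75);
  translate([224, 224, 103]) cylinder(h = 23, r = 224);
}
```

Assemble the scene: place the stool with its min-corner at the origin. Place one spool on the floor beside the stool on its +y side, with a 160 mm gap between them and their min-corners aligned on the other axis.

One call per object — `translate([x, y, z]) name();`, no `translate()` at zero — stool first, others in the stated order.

stool();
translate([0, 431, 0]) spool();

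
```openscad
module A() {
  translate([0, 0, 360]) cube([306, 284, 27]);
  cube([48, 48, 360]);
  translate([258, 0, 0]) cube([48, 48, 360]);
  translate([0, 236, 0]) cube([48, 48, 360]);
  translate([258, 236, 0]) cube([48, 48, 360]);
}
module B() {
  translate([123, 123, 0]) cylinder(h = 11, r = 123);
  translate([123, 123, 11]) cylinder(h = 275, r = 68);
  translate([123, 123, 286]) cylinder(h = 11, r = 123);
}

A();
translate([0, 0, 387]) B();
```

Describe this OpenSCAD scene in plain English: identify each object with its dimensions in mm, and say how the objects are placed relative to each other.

A is a four-legged stool. The seat is 306×284 mm, 27 mm thick, top at z = 387 mm. It stands on four square legs, each 48×48 mm in cross-section, from z = 0 to the seat underside, each flush with a corner of the seat.

B is a spool: two coaxial disc flanges of radius 123 mm and thickness 11 mm, joined by a core cylinder of radius 68 mm and height 275 mm. The lower flange rests on z = 0 and the three cylinders share a vertical axis.

The spool is on top of the stool.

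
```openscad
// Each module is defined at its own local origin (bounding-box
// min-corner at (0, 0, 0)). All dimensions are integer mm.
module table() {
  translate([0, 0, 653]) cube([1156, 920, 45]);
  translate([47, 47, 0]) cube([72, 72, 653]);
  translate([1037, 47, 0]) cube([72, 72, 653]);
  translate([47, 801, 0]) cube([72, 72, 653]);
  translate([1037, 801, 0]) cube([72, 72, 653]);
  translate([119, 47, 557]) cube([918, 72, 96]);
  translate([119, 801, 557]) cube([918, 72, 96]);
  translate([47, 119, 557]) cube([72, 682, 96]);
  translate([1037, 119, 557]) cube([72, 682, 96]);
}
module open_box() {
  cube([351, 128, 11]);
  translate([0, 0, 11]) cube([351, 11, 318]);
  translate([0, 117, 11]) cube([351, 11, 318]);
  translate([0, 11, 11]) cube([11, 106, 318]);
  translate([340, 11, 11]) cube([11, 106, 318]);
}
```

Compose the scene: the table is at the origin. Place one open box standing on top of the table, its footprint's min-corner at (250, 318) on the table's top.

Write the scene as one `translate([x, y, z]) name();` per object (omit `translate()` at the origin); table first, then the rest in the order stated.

table();
translate([250, 318, 698]) open_box();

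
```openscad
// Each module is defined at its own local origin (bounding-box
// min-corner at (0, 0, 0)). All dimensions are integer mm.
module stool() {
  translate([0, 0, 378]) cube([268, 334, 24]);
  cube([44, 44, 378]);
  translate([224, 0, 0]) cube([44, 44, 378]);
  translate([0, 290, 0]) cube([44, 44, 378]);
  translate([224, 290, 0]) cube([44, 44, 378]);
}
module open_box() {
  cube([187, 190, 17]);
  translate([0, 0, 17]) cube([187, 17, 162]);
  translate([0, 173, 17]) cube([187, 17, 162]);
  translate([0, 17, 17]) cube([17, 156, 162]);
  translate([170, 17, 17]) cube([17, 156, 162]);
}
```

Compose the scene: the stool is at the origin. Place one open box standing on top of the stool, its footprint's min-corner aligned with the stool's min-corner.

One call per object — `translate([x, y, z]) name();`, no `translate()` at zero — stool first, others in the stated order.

stool();
translate([0, 0, 402]) open_box();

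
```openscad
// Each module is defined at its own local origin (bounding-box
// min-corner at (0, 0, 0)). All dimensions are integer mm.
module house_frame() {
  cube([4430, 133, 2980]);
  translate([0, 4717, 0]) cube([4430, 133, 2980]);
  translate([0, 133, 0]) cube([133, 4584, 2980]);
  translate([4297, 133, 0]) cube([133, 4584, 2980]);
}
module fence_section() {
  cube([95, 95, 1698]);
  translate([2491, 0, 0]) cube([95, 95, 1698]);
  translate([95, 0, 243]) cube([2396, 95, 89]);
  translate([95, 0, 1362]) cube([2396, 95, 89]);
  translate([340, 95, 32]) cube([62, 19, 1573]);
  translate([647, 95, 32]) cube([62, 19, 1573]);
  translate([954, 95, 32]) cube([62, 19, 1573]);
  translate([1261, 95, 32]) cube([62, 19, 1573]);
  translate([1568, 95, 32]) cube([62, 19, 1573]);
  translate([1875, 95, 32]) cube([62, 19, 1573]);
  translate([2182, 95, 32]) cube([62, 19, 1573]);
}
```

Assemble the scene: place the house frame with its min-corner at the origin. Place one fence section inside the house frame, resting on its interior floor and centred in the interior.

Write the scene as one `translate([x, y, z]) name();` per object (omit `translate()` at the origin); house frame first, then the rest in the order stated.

house_frame();
translate([922, 2368, 0]) fence_section();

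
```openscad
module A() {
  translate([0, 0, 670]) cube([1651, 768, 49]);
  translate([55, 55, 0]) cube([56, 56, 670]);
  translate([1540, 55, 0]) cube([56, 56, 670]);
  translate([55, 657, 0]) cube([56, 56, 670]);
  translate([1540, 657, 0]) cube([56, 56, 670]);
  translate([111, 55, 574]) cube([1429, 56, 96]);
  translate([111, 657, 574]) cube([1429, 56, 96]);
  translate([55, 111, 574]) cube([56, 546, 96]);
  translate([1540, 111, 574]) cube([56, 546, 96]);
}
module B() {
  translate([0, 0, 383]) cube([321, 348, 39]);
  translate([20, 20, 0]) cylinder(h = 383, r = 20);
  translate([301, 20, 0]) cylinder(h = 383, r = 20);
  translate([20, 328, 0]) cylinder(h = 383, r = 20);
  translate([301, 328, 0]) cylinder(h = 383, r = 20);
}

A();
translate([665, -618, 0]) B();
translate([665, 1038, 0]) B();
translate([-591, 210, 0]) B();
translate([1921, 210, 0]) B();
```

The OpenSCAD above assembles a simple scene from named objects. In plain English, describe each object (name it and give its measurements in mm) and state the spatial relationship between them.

A is a table: top 1651 mm (x) × 768 mm (y), 49 mm thick, upper face at z = 719 mm, on four 56×56 mm square legs, each inset 55 mm from the nearest pair of top edges, running from z = 0 to the bottom of the top. Four apron rails, 56 mm thick and 96 mm tall, run between adjacent legs with their top edges flush with the underside of the top and their outer faces flush with the legs' outer faces.

B is a simple wooden stool: a rectangular seat 321 mm (x) by 348 mm (y), 39 mm thick, top face at z = 422 mm, on four round legs, each 40 mm in diameter. The legs rest on z = 0, each leg's axis is inset half a diameter from the nearest pair of seat edges (so the leg's bounding box is flush with the corner).

Four stools sit around the table at the −y, +y, −x, +x sides.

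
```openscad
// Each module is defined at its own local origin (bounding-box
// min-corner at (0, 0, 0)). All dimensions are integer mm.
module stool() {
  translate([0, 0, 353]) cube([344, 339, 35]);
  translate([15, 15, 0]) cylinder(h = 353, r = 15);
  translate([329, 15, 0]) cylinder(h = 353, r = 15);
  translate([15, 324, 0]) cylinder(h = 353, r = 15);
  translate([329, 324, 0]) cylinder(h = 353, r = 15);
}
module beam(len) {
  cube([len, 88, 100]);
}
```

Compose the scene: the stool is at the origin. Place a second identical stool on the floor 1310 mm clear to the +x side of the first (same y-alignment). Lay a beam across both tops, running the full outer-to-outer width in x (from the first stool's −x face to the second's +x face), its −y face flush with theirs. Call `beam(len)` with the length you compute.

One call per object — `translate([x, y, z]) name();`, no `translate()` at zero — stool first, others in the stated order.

stool();
translate([1654, 0, 0]) stool();
translate([0, 0, 388]) beam(1998);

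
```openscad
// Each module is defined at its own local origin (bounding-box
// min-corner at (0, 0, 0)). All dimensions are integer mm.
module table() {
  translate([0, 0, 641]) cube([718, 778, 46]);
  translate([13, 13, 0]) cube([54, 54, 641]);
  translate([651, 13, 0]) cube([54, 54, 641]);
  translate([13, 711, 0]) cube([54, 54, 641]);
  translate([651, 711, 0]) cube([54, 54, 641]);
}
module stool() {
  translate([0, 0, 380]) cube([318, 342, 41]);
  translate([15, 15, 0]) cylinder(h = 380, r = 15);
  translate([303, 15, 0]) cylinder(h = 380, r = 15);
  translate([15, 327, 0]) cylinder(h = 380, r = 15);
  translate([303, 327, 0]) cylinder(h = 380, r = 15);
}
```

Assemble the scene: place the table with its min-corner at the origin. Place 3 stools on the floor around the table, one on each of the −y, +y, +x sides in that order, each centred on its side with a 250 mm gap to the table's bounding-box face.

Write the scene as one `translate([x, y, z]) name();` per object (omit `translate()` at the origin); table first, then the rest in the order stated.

table();
translate([200, -592, 0]) stool();
translate([200, 1028, 0]) stool();
translate([968, 218, 0]) stool();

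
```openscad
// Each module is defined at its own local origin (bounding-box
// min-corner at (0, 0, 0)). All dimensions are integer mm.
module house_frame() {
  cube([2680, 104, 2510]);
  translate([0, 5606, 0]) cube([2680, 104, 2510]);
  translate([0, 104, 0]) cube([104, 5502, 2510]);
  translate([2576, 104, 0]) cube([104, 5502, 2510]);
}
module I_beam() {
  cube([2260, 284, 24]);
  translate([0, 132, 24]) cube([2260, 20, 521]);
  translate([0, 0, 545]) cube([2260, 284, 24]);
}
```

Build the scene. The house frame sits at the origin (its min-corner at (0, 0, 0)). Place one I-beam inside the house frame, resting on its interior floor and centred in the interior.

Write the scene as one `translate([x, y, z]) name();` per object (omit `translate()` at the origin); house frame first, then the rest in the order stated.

house_frame();
translate([210, 2713, 0]) I_beam();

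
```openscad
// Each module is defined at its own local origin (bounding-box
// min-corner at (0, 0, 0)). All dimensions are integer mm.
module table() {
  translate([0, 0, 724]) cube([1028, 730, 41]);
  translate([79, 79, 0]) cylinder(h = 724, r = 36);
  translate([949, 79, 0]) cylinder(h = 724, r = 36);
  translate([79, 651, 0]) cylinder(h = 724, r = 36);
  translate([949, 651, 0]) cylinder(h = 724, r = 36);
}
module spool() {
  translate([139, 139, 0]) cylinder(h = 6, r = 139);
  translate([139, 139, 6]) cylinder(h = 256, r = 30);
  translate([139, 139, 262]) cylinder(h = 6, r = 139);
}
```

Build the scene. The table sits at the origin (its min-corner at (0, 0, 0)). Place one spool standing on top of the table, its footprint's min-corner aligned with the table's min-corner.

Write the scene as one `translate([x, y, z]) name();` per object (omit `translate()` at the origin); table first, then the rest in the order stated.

table();
translate([0, 0, 765]) spool();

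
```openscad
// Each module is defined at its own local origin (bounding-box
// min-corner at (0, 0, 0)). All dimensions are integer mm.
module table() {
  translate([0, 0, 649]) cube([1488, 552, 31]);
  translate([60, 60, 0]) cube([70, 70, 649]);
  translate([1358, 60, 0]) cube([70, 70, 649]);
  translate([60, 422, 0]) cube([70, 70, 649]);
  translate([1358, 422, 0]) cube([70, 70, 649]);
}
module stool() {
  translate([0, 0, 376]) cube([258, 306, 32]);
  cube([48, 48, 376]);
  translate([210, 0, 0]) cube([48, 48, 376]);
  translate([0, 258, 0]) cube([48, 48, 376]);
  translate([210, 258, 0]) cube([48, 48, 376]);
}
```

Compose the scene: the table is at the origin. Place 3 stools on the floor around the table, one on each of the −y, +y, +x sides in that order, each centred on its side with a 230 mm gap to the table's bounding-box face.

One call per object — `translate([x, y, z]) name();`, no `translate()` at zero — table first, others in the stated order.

table();
translate([615, -536, 0]) stool();
translate([615, 782, 0]) stool();
translate([1718, 123, 0]) stool();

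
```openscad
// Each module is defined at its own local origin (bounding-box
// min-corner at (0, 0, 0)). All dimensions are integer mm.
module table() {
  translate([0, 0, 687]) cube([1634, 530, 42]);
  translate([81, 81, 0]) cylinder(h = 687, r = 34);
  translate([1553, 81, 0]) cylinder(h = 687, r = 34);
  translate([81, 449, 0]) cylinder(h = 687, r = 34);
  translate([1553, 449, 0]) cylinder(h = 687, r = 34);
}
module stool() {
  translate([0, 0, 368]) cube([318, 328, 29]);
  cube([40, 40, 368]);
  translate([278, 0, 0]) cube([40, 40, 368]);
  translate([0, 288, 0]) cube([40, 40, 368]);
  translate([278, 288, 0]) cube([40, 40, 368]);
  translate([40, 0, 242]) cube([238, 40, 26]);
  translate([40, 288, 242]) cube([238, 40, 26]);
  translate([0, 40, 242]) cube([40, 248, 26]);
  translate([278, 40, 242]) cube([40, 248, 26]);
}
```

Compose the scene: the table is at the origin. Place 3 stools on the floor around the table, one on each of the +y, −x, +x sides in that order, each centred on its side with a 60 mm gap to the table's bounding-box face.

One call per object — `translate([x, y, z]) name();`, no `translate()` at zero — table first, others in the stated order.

table();
translate([658, 590, 0]) stool();
translate([-378, 101, 0]) stool();
translate([1694, 101, 0]) stool();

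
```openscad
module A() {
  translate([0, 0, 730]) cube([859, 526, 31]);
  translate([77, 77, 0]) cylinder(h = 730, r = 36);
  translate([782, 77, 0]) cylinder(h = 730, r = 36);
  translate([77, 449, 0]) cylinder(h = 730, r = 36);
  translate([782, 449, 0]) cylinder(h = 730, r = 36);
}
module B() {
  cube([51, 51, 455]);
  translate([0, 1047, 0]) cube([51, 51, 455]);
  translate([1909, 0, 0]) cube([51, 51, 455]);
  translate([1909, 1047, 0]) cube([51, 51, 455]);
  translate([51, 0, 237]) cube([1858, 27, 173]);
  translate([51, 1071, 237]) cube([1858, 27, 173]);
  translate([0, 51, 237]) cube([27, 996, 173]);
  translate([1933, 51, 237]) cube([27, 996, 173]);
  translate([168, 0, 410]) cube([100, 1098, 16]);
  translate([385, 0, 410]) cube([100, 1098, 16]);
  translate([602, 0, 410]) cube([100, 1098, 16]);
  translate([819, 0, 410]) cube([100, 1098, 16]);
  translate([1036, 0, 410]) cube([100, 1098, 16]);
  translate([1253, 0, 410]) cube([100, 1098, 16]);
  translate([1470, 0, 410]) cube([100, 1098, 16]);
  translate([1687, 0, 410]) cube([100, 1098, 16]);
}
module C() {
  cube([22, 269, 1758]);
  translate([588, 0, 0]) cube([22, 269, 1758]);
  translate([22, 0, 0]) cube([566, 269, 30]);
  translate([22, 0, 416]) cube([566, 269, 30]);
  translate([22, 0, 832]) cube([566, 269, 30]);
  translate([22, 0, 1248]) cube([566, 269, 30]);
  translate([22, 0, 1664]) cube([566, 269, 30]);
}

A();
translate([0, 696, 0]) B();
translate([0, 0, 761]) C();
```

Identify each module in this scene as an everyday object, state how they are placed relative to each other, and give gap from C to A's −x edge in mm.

A is a table. B is a bed frame. C is a bookshelf. The bed frame is on the floor beside the table on its +y side. The bookshelf is on top of the table. The gap from the bookshelf to the table's −x edge is 0 mm.

The bookshelf's min-x is at 0; the table's min-x is 0; gap = 0 mm.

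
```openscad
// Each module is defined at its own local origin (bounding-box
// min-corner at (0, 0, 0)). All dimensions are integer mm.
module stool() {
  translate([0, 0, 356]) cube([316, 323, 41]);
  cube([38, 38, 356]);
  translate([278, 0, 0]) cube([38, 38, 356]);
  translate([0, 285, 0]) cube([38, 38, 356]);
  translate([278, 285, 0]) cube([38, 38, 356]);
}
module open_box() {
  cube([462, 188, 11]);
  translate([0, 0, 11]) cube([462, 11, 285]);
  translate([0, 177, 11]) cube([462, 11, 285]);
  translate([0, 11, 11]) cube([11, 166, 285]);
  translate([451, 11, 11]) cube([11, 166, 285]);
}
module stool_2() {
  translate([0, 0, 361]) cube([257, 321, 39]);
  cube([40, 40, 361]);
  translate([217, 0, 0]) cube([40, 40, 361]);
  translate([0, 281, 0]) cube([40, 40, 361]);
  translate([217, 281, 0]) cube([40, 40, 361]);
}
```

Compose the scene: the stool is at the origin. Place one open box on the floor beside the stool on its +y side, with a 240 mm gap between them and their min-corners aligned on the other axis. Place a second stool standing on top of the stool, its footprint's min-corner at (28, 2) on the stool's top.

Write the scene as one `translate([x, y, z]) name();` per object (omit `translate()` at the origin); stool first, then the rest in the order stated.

stool();
translate([0, 563, 0]) open_box();
translate([28, 2, 397]) stool_2();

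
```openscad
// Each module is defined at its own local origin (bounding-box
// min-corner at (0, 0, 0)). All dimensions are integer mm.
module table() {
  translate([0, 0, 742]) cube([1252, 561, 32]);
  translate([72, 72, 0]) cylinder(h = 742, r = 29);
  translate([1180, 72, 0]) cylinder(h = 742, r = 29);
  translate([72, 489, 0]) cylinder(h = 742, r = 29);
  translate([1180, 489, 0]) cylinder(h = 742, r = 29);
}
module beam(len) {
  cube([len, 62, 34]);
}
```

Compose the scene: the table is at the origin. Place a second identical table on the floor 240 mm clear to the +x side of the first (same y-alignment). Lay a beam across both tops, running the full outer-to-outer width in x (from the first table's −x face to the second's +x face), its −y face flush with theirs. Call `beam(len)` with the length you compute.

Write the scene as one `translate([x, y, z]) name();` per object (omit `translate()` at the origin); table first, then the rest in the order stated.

table();
translate([1492, 0, 0]) table();
translate([0, 0, 774]) beam(2744);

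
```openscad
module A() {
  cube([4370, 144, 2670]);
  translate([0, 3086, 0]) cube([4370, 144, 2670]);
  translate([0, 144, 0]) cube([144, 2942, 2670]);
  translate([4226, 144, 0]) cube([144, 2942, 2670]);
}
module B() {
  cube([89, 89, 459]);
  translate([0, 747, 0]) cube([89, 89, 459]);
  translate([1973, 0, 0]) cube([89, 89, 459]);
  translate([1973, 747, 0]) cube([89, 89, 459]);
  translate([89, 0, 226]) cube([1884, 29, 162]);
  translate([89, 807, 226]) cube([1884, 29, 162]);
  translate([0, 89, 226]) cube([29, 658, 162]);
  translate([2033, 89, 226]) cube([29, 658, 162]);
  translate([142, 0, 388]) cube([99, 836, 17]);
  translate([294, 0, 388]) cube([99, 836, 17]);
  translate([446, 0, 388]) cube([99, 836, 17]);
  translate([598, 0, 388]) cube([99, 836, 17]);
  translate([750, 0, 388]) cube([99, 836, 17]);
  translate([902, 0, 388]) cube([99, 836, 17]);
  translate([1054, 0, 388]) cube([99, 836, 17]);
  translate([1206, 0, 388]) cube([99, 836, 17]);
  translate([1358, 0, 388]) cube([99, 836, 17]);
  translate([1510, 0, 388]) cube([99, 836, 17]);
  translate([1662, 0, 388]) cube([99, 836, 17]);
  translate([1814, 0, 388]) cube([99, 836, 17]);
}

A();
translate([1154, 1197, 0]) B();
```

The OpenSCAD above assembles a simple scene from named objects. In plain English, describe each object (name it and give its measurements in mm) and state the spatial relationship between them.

A is the wall frame of a small rectangular building: four walls, each 2670 mm tall and 144 mm thick, enclosing a footprint 4370 mm (x) by 3230 mm (y) outside-to-outside, with no floor or roof. The front and back walls (the −y and +y sides) span the full width; the two side walls fit between them.

B is a bed frame 2062 mm long (x) by 836 mm wide (y). Four 89×89 mm corner posts, 459 mm tall, at the corners of the footprint. Four rails of 29 mm thickness and 162 mm height run between adjacent posts with their undersides at z = 226 mm, their outer faces flush with the outside of the frame (the two x-running rails run between the posts' inner faces; the two y-running rails run between the posts' inner faces). 12 slats, each 99 mm wide (x) and 17 mm thick, lie across the top of the two x-running rails, running the full 836 mm width of the frame in y; the slats are evenly spaced along x between the inner faces of the end posts with equal gaps (rounded down to the nearest mm) at the −x end and between each pair — any rounding remainder accumulates at the +x end.

The bed frame sits inside the house frame, centred.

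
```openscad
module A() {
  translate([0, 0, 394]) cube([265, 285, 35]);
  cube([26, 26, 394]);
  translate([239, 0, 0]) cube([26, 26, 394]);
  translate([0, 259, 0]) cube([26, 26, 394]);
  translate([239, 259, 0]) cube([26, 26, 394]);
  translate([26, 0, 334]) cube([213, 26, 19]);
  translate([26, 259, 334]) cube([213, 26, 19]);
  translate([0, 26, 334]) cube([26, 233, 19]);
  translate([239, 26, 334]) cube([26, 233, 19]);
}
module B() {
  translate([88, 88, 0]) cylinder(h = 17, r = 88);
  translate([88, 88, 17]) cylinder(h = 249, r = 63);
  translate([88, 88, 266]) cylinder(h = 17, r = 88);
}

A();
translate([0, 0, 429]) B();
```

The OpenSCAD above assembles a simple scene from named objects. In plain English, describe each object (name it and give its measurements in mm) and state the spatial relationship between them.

A is a four-legged stool. The seat is a 265×285×35 mm slab whose top surface is at z = 429 mm; four square legs, each 26×26 mm in cross-section, run from the floor (z = 0) to the underside of the seat, each flush with a corner of the seat. Four stretchers, 26 mm wide and 19 mm tall, connect adjacent legs with their undersides at z = 334 mm, each running between the inner faces of the legs it joins and aligned with the legs' outer faces on the other axis.

B is a spool: two coaxial disc flanges of radius 88 mm and thickness 17 mm, joined by a core cylinder of radius 63 mm and height 249 mm. The lower flange rests on z = 0 and the three cylinders share a vertical axis.

The spool is on top of the stool.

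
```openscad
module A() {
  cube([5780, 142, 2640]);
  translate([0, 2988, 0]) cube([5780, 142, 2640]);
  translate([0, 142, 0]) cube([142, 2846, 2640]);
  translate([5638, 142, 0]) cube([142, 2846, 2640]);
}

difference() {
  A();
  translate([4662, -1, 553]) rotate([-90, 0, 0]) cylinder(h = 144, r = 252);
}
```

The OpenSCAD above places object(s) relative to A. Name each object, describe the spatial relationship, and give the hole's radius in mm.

The subtracted cylinder has r = 252 mm.

A is a house frame. The house frame has a circular hole through its front wall. The hole's radius is 252 mm.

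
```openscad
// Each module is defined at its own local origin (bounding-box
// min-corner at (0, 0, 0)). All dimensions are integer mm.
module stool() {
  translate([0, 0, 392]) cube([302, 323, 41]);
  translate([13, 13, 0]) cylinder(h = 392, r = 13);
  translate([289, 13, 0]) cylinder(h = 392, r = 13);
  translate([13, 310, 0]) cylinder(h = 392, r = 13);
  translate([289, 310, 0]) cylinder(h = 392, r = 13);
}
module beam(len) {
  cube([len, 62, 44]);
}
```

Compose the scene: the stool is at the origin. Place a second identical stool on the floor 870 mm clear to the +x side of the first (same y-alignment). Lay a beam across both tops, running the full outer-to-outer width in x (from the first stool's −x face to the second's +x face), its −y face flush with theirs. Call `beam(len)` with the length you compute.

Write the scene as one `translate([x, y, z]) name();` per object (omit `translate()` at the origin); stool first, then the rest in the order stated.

stool();
translate([1172, 0, 0]) stool();
translate([0, 0, 433]) beam(1474);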